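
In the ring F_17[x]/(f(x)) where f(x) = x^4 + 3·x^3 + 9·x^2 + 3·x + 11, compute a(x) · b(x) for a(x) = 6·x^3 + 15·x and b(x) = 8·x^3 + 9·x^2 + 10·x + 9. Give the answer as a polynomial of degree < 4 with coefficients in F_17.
Multiply as integer polynomials: a · b = 48·x^6 + 54·x^5 + 180·x^4 + 189·x^3 + 150·x^2 + 135·x. Reducing coefficients mod 17: a · b ≡ 14·x^6 + 3·x^5 + 10·x^4 + 2·x^3 + 14·x^2 + 16·x. Now divide by f(x) = x^4 + 3·x^3 + 9·x^2 + 3·x + 11 in F_17[x], eliminating the leading term at each step:
  leading term 14·x^6: subtract (14·x^2)·f(x) = 14·x^6 + 8·x^5 + 7·x^4 + 8·x^3 + x^2, leaving 12·x^5 + 3·x^4 + 11·x^3 + 13·x^2 + 16·x (coefficients mod 17)
  leading term 12·x^5: subtract (12·x)·f(x) = 12·x^5 + 2·x^4 + 6·x^3 + 2·x^2 + 13·x, leaving x^4 + 5·x^3 + 11·x^2 + 3·x (coefficients mod 17)
  leading term x^4: subtract (1)·f(x) = x^4 + 3·x^3 + 9·x^2 + 3·x + 11, leaving 2·x^3 + 2·x^2 + 6 (coefficients mod 17)
The degree is now < 4, so this is the remainder. Hence a · b ≡ 2·x^3 + 2·x^2 + 6 in F_17[x]/(f).

Final answer: a · b ≡ 2·x^3 + 2·x^2 + 6 (mod f(x))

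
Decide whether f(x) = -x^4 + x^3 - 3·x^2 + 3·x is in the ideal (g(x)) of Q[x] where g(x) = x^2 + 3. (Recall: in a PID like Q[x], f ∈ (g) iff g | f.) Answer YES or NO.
In Q[x] the ideal (g) consists of all multiples of g, so f ∈ (g) iff g | f, i.e. iff the remainder of f on division by g is 0. Divide f by g (g is monic, so eliminate the leading term of the running remainder at each step):
  leading term -x^4: subtract (-x^2)·g(x) = -x^4 - 3·x^2, leaving x^3 + 3·x
  leading term x^3: subtract (x)·g(x) = x^3 + 3·x, leaving 0
The remainder is 0, so f(x) = g(x) · h(x) with h(x) = -x^2 + x. Hence g | f, i.e. f ∈ (g).

Final answer: YES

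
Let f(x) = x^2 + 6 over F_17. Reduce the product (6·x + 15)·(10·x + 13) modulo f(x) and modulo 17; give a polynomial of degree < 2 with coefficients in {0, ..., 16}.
Multiply as integer polynomials: a · b = 60·x^2 + 228·x + 195. Reducing coefficients mod 17: a · b ≡ 9·x^2 + 7·x + 8. Now divide by f(x) = x^2 + 6 in F_17[x], eliminating the leading term at each step:
  leading term 9·x^2: subtract (9)·f(x) = 9·x^2 + 3, leaving 7·x + 5 (coefficients mod 17)
The degree is now < 2, so this is the remainder. Hence a · b ≡ 7·x + 5 in F_17[x]/(f).

Final answer: a · b ≡ 7·x + 5 (mod f(x))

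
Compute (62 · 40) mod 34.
Reduce the factors first: 62 ≡ 28, 40 ≡ 6 (mod 34), so 62 · 40 ≡ 28 · 6 (mod 34). 28 · 6 = 168. Dividing by 34: 168 = 4·34 + 32. So (62 · 40) mod 34 = 32.

Final answer: 32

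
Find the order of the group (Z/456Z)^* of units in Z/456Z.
(Z/456Z)^* consists of the classes a with gcd(a, 456) = 1, so its order is φ(456). φ is multiplicative, with φ(p^e) = p^e − p^(e−1). Factorise 456 = 2^3 · 3 · 19. Then
  φ(456) = (2^3 − 2^2) · (3 − 1) · (19 − 1) = 4 · 2 · 18 = 144.
Thus |(Z/456Z)^*| = 144.

Final answer: |(Z/456Z)^*| = 144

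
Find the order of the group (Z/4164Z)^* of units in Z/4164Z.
|(Z/4164Z)^*| = 1384

(Z/4164Z)^* consists of the classes a with gcd(a, 4164) = 1, so its order is φ(4164). φ is multiplicative, with φ(p^e) = p^e − p^(e−1). Factorise 4164 = 2^2 · 3 · 347. Then
  φ(4164) = (2^2 − 2^1) · (3 − 1) · (347 − 1) = 2 · 2 · 346 = 1384.
Thus |(Z/4164Z)^*| = 1384.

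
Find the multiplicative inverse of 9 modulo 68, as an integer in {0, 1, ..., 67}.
9^(−1) ≡ 53 (mod 68)

Apply the extended Euclidean algorithm to (68, 9), tracking rows (r, s, t) with s·68 + t·9 = r. Each division r_prev = q·r_cur + r_new produces the new row as (previous row) − q·(current row):
  row A: (68, 1, 0)   [1·68 + 0·9 = 68]
  row B: (9, 0, 1)   [0·68 + 1·9 = 9]
  68 = 7·9 + 5   → row C = row A − 7·row B = (5, 1, −7)   [check: 1·68 − 7·9 = 5]
  9 = 1·5 + 4   → row D = row B − 1·row C = (4, −1, 8)   [check: −1·68 + 8·9 = 4]
  5 = 1·4 + 1   → row E = row C − 1·row D = (1, 2, −15)   [check: 2·68 − 15·9 = 1]
  4 = 4·1 + 0   → remainder 0, stop. gcd = 1 (last nonzero row E).
The gcd is 1, so 9 is invertible mod 68. The last nonzero row gives 2·68 − 15·9 = 1, so t = −15. So 9^(−1) ≡ −15 ≡ 53 (mod 68). Verify: 9 · 53 = 477 ≡ 1 (mod 68). ✓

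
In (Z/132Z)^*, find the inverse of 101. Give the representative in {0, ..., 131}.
Apply the extended Euclidean algorithm to (132, 101), tracking rows (r, s, t) with s·132 + t·101 = r. Each division r_prev = q·r_cur + r_new produces the new row as (previous row) − q·(current row):
  row A: (132, 1, 0)   [1·132 + 0·101 = 132]
  row B: (101, 0, 1)   [0·132 + 1·101 = 101]
  132 = 1·101 + 31   → row C = row A − 1·row B = (31, 1, −1)   [check: 1·132 − 1·101 = 31]
  101 = 3·31 + 8   → row D = row B − 3·row C = (8, −3, 4)   [check: −3·132 + 4·101 = 8]
  31 = 3·8 + 7   → row E = row C − 3·row D = (7, 10, −13)   [check: 10·132 − 13·101 = 7]
  8 = 1·7 + 1   → row F = row D − 1·row E = (1, −13, 17)   [check: −13·132 + 17·101 = 1]
  7 = 7·1 + 0   → remainder 0, stop. gcd = 1 (last nonzero row F).
The gcd is 1, so 101 is invertible mod 132. The last nonzero row gives −13·132 + 17·101 = 1, so t = 17. So 101^(−1) ≡ 17 (mod 132). Verify: 101 · 17 = 1717 ≡ 1 (mod 132). ✓

Final answer: 101^(−1) ≡ 17 (mod 132)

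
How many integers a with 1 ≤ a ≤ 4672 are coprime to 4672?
The number of a ∈ {1, ..., 4672} with gcd(a, 4672) = 1 is by definition Euler's totient φ(4672). φ is multiplicative, with φ(p^e) = p^e − p^(e−1). Factorise 4672 = 2^6 · 73. Then
  φ(4672) = (2^6 − 2^5) · (73 − 1) = 32 · 72 = 2304.
So there are 2304 such integers.

Final answer: 2304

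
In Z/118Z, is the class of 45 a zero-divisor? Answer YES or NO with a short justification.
NO

gcd(45, 118) = 1, so 45 is a unit in Z/118Z (it has a multiplicative inverse). A unit cannot be a zero-divisor: if 45·b ≡ 0 then multiplying both sides by 45^(−1) gives b ≡ 0. So 45 is not a zero-divisor.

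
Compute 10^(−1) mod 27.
10^(−1) ≡ 19 (mod 27)

Apply the extended Euclidean algorithm to (27, 10), tracking rows (r, s, t) with s·27 + t·10 = r. Each division r_prev = q·r_cur + r_new produces the new row as (previous row) − q·(current row):
  row A: (27, 1, 0)   [1·27 + 0·10 = 27]
  row B: (10, 0, 1)   [0·27 + 1·10 = 10]
  27 = 2·10 + 7   → row C = row A − 2·row B = (7, 1, −2)   [check: 1·27 − 2·10 = 7]
  10 = 1·7 + 3   → row D = row B − 1·row C = (3, −1, 3)   [check: −1·27 + 3·10 = 3]
  7 = 2·3 + 1   → row E = row C − 2·row D = (1, 3, −8)   [check: 3·27 − 8·10 = 1]
  3 = 3·1 + 0   → remainder 0, stop. gcd = 1 (last nonzero row E).
The gcd is 1, so 10 is invertible mod 27. The last nonzero row gives 3·27 − 8·10 = 1, so t = −8. So 10^(−1) ≡ −8 ≡ 19 (mod 27). Verify: 10 · 19 = 190 ≡ 1 (mod 27). ✓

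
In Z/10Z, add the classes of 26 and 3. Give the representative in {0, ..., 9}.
9

Reduce the summands first: 26 ≡ 6 (mod 10), so 26 + 3 ≡ 6 + 3 (mod 10). 6 + 3 = 9; 9 = 0·10 + 9, so (26 + 3) mod 10 = 9.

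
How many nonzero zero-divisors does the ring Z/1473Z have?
In Z/1473Z each nonzero element is either a unit (gcd with 1473 is 1) or a zero-divisor (gcd > 1). The number of units is φ(1473): factorise 1473 = 3 · 491, so φ(1473) = (3 − 1) · (491 − 1) = 2 · 490 = 980. The nonzero elements number 1473 − 1 = 1472. Hence the nonzero zero-divisors number 1472 − 980 = 492.

Final answer: Z/1473Z has 492 nonzero zero-divisors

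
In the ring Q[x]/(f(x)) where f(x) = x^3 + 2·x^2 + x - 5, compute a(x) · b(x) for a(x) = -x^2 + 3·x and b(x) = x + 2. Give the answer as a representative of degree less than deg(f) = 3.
a · b ≡ 3·x^2 + 7·x - 5 (mod f(x))

First multiply in Q[x] without reducing: a · b = -x^3 + x^2 + 6·x. Now divide by f(x) = x^3 + 2·x^2 + x - 5, eliminating the leading term at each step:
  leading term -x^3: subtract (-1)·f(x) = -x^3 - 2·x^2 - x + 5, leaving 3·x^2 + 7·x - 5
The degree is now < 3, so this is the remainder. Hence a · b ≡ 3·x^2 + 7·x - 5 in Q[x]/(f).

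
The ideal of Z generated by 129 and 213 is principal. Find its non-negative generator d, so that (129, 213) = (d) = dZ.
(129, 213) = (3); d = 3

In the PID Z, (a, b) is generated by gcd(a, b). Compute gcd(213, 129) with the extended Euclidean algorithm, tracking rows (r, s, t) with s·213 + t·129 = r:
  row A: (213, 1, 0)   [1·213 + 0·129 = 213]
  row B: (129, 0, 1)   [0·213 + 1·129 = 129]
  213 = 1·129 + 84   → row C = row A − 1·row B = (84, 1, −1)   [check: 1·213 − 1·129 = 84]
  129 = 1·84 + 45   → row D = row B − 1·row C = (45, −1, 2)   [check: −1·213 + 2·129 = 45]
  84 = 1·45 + 39   → row E = row C − 1·row D = (39, 2, −3)   [check: 2·213 − 3·129 = 39]
  45 = 1·39 + 6   → row F = row D − 1·row E = (6, −3, 5)   [check: −3·213 + 5·129 = 6]
  39 = 6·6 + 3   → row G = row E − 6·row F = (3, 20, −33)   [check: 20·213 − 33·129 = 3]
  6 = 2·3 + 0   → remainder 0, stop. gcd = 3 (last nonzero row G).
So gcd(129, 213) = 3, with Bézout identity 20·213 − 33·129 = 3. Containment (⊇): the Bézout identity exhibits 3 as an element of (129, 213), giving (3) ⊆ (129, 213). Containment (⊆): since 3 | 129 and 3 | 213 (129 = 3·43, 213 = 3·71), every Z-linear combination of 129 and 213 is divisible by 3, so (129, 213) ⊆ (3). Therefore (129, 213) = (3), d = 3.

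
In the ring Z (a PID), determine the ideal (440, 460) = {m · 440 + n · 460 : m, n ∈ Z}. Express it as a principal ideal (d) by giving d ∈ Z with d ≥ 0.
In the PID Z, (a, b) is generated by gcd(a, b). Compute gcd(460, 440) with the extended Euclidean algorithm, tracking rows (r, s, t) with s·460 + t·440 = r:
  row A: (460, 1, 0)   [1·460 + 0·440 = 460]
  row B: (440, 0, 1)   [0·460 + 1·440 = 440]
  460 = 1·440 + 20   → row C = row A − 1·row B = (20, 1, −1)   [check: 1·460 − 1·440 = 20]
  440 = 22·20 + 0   → remainder 0, stop. gcd = 20 (last nonzero row C).
So gcd(440, 460) = 20, with Bézout identity 1·460 − 1·440 = 20. Containment (⊇): the Bézout identity exhibits 20 as an element of (440, 460), giving (20) ⊆ (440, 460). Containment (⊆): since 20 | 440 and 20 | 460 (440 = 20·22, 460 = 20·23), every Z-linear combination of 440 and 460 is divisible by 20, so (440, 460) ⊆ (20). Therefore (440, 460) = (20), d = 20.

Final answer: (440, 460) = (20); d = 20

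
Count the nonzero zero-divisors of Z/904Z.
In Z/904Z each nonzero element is either a unit (gcd with 904 is 1) or a zero-divisor (gcd > 1). The number of units is φ(904): factorise 904 = 2^3 · 113, so φ(904) = (2^3 − 2^2) · (113 − 1) = 4 · 112 = 448. The nonzero elements number 904 − 1 = 903. Hence the nonzero zero-divisors number 903 − 448 = 455.

Final answer: Z/904Z has 455 nonzero zero-divisors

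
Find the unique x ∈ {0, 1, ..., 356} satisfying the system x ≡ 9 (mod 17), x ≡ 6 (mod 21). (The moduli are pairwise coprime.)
x ≡ 111 (mod 357); the representative in [0, 357) is 111

The moduli 17, 21 are pairwise coprime, so by the CRT there is a unique solution mod 17·21 = 357.
Solve by successive substitution. Start with x ≡ 9 (mod 17).
  Combine with x ≡ 6 (mod 21): write x = 9 + 17·t and require 9 + 17·t ≡ 6 (mod 21), i.e. 17·t ≡ 6 − 9 ≡ 18 (mod 21). Since 17^(−1) ≡ 5 (mod 21), t ≡ 5·18 ≡ 6 (mod 21). So x ≡ 9 + 17·6 = 111 (mod 357).
Unique solution in [0, 357): x = 111.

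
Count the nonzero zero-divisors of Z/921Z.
Z/921Z has 308 nonzero zero-divisors

In Z/921Z each nonzero element is either a unit (gcd with 921 is 1) or a zero-divisor (gcd > 1). The number of units is φ(921): factorise 921 = 3 · 307, so φ(921) = (3 − 1) · (307 − 1) = 2 · 306 = 612. The nonzero elements number 921 − 1 = 920. Hence the nonzero zero-divisors number 920 − 612 = 308.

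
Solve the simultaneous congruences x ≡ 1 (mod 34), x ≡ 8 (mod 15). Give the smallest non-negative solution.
The moduli 34, 15 are pairwise coprime, so by the CRT there is a unique solution mod 34·15 = 510.
Solve by successive substitution. Start with x ≡ 1 (mod 34).
  Combine with x ≡ 8 (mod 15): write x = 1 + 34·t and require 1 + 34·t ≡ 8 (mod 15), i.e. 34·t ≡ 8 − 1 ≡ 7 (mod 15). Since 34^(−1) ≡ 4 (mod 15) (34 ≡ 4 (mod 15)), t ≡ 4·7 ≡ 13 (mod 15). So x ≡ 1 + 34·13 = 443 (mod 510).
Unique solution in [0, 510): x = 443.

Final answer: x ≡ 443 (mod 510); the representative in [0, 510) is 443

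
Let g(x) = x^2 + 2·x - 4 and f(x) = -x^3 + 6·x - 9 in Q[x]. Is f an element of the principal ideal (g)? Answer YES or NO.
NO

In Q[x] the ideal (g) consists of all multiples of g, so f ∈ (g) iff g | f, i.e. iff the remainder of f on division by g is 0. Divide f by g (g is monic, so eliminate the leading term of the running remainder at each step):
  leading term -x^3: subtract (-x)·g(x) = -x^3 - 2·x^2 + 4·x, leaving 2·x^2 + 2·x - 9
  leading term 2·x^2: subtract (2)·g(x) = 2·x^2 + 4·x - 8, leaving -2·x - 1
The remainder r(x) = -2·x - 1 ≠ 0 (and deg r < deg g), so g ∤ f, i.e. f ∉ (g).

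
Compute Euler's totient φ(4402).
φ(4402) = 2100

φ is multiplicative, with φ(p^e) = p^e − p^(e−1). Factorise 4402 = 2 · 31 · 71. Then
  φ(4402) = (2 − 1) · (31 − 1) · (71 − 1) = 1 · 30 · 70 = 2100.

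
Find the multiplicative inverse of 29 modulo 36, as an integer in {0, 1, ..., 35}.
Apply the extended Euclidean algorithm to (36, 29), tracking rows (r, s, t) with s·36 + t·29 = r. Each division r_prev = q·r_cur + r_new produces the new row as (previous row) − q·(current row):
  row A: (36, 1, 0)   [1·36 + 0·29 = 36]
  row B: (29, 0, 1)   [0·36 + 1·29 = 29]
  36 = 1·29 + 7   → row C = row A − 1·row B = (7, 1, −1)   [check: 1·36 − 1·29 = 7]
  29 = 4·7 + 1   → row D = row B − 4·row C = (1, −4, 5)   [check: −4·36 + 5·29 = 1]
  7 = 7·1 + 0   → remainder 0, stop. gcd = 1 (last nonzero row D).
The gcd is 1, so 29 is invertible mod 36. The last nonzero row gives −4·36 + 5·29 = 1, so t = 5. So 29^(−1) ≡ 5 (mod 36). Verify: 29 · 5 = 145 ≡ 1 (mod 36). ✓

Final answer: 29^(−1) ≡ 5 (mod 36)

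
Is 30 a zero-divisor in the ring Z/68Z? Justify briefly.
gcd(30, 68) = 2 > 1, so 30 is not a unit in Z/68Z. In Z/nZ every nonzero non-unit is a zero-divisor: explicitly, take b = 68/gcd = 34 ≠ 0 (mod 68); then 30·34 = 1020 = 15·68, i.e. 30·34 ≡ 0 (mod 68). So 30 is a zero-divisor.

Final answer: YES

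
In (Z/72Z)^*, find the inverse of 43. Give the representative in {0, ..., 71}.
43^(−1) ≡ 67 (mod 72)

Apply the extended Euclidean algorithm to (72, 43), tracking rows (r, s, t) with s·72 + t·43 = r. Each division r_prev = q·r_cur + r_new produces the new row as (previous row) − q·(current row):
  row A: (72, 1, 0)   [1·72 + 0·43 = 72]
  row B: (43, 0, 1)   [0·72 + 1·43 = 43]
  72 = 1·43 + 29   → row C = row A − 1·row B = (29, 1, −1)   [check: 1·72 − 1·43 = 29]
  43 = 1·29 + 14   → row D = row B − 1·row C = (14, −1, 2)   [check: −1·72 + 2·43 = 14]
  29 = 2·14 + 1   → row E = row C − 2·row D = (1, 3, −5)   [check: 3·72 − 5·43 = 1]
  14 = 14·1 + 0   → remainder 0, stop. gcd = 1 (last nonzero row E).
The gcd is 1, so 43 is invertible mod 72. The last nonzero row gives 3·72 − 5·43 = 1, so t = −5. So 43^(−1) ≡ −5 ≡ 67 (mod 72). Verify: 43 · 67 = 2881 ≡ 1 (mod 72). ✓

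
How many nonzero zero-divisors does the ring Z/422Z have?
In Z/422Z each nonzero element is either a unit (gcd with 422 is 1) or a zero-divisor (gcd > 1). The number of units is φ(422): factorise 422 = 2 · 211, so φ(422) = (2 − 1) · (211 − 1) = 1 · 210 = 210. The nonzero elements number 422 − 1 = 421. Hence the nonzero zero-divisors number 421 − 210 = 211.

Final answer: Z/422Z has 211 nonzero zero-divisors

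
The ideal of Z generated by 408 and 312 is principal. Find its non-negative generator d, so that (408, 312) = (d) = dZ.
(408, 312) = (24); d = 24

In the PID Z, (a, b) is generated by gcd(a, b). Compute gcd(408, 312) with the extended Euclidean algorithm, tracking rows (r, s, t) with s·408 + t·312 = r:
  row A: (408, 1, 0)   [1·408 + 0·312 = 408]
  row B: (312, 0, 1)   [0·408 + 1·312 = 312]
  408 = 1·312 + 96   → row C = row A − 1·row B = (96, 1, −1)   [check: 1·408 − 1·312 = 96]
  312 = 3·96 + 24   → row D = row B − 3·row C = (24, −3, 4)   [check: −3·408 + 4·312 = 24]
  96 = 4·24 + 0   → remainder 0, stop. gcd = 24 (last nonzero row D).
So gcd(408, 312) = 24, with Bézout identity −3·408 + 4·312 = 24. Containment (⊇): the Bézout identity exhibits 24 as an element of (408, 312), giving (24) ⊆ (408, 312). Containment (⊆): since 24 | 408 and 24 | 312 (408 = 24·17, 312 = 24·13), every Z-linear combination of 408 and 312 is divisible by 24, so (408, 312) ⊆ (24). Therefore (408, 312) = (24), d = 24.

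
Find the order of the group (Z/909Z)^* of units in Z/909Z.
|(Z/909Z)^*| = 600

(Z/909Z)^* consists of the classes a with gcd(a, 909) = 1, so its order is φ(909). φ is multiplicative, with φ(p^e) = p^e − p^(e−1). Factorise 909 = 3^2 · 101. Then
  φ(909) = (3^2 − 3^1) · (101 − 1) = 6 · 100 = 600.
Thus |(Z/909Z)^*| = 600.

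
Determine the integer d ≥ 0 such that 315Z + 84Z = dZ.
(315, 84) = (21); d = 21

In the PID Z, (a, b) is generated by gcd(a, b). Compute gcd(315, 84) with the extended Euclidean algorithm, tracking rows (r, s, t) with s·315 + t·84 = r:
  row A: (315, 1, 0)   [1·315 + 0·84 = 315]
  row B: (84, 0, 1)   [0·315 + 1·84 = 84]
  315 = 3·84 + 63   → row C = row A − 3·row B = (63, 1, −3)   [check: 1·315 − 3·84 = 63]
  84 = 1·63 + 21   → row D = row B − 1·row C = (21, −1, 4)   [check: −1·315 + 4·84 = 21]
  63 = 3·21 + 0   → remainder 0, stop. gcd = 21 (last nonzero row D).
So gcd(315, 84) = 21, with Bézout identity −1·315 + 4·84 = 21. Containment (⊇): the Bézout identity exhibits 21 as an element of (315, 84), giving (21) ⊆ (315, 84). Containment (⊆): since 21 | 315 and 21 | 84 (315 = 21·15, 84 = 21·4), every Z-linear combination of 315 and 84 is divisible by 21, so (315, 84) ⊆ (21). Therefore (315, 84) = (21), d = 21.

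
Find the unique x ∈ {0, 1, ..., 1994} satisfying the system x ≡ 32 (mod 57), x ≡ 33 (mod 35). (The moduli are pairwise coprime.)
x ≡ 488 (mod 1995); the representative in [0, 1995) is 488

The moduli 57, 35 are pairwise coprime, so by the CRT there is a unique solution mod 57·35 = 1995.
Solve by successive substitution. Start with x ≡ 32 (mod 57).
  Combine with x ≡ 33 (mod 35): write x = 32 + 57·t and require 32 + 57·t ≡ 33 (mod 35), i.e. 57·t ≡ 33 − 32 ≡ 1 (mod 35). Since 57^(−1) ≡ 8 (mod 35) (57 ≡ 22 (mod 35)), t ≡ 8·1 ≡ 8 (mod 35). So x ≡ 32 + 57·8 = 488 (mod 1995).
Unique solution in [0, 1995): x = 488.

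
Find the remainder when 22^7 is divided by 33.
22

Use repeated squaring. Binary(7) = 111. Walk through the bits of the exponent 7 left-to-right: at each bit after the leading one, square the running value, then multiply by 22 if the bit is 1 (always reducing mod 33):
  bit 1 = 1 (leading): start with 22.
  bit 2 = 1: square 22^2 = 484 ≡ 22; bit is 1, so multiply 22·22 = 484 ≡ 22 (mod 33).
  bit 3 = 1: square 22^2 = 484 ≡ 22; bit is 1, so multiply 22·22 = 484 ≡ 22 (mod 33).
Final value: 22^7 ≡ 22 (mod 33).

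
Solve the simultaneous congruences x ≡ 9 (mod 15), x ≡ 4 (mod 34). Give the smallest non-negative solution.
The moduli 15, 34 are pairwise coprime, so by the CRT there is a unique solution mod 15·34 = 510.
Solve by successive substitution. Start with x ≡ 9 (mod 15).
  Combine with x ≡ 4 (mod 34): write x = 9 + 15·t and require 9 + 15·t ≡ 4 (mod 34), i.e. 15·t ≡ 4 − 9 ≡ 29 (mod 34). Since 15^(−1) ≡ 25 (mod 34), t ≡ 25·29 ≡ 11 (mod 34). So x ≡ 9 + 15·11 = 174 (mod 510).
Unique solution in [0, 510): x = 174.

Final answer: x ≡ 174 (mod 510); the representative in [0, 510) is 174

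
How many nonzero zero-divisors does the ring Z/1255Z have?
Z/1255Z has 254 nonzero zero-divisors

In Z/1255Z each nonzero element is either a unit (gcd with 1255 is 1) or a zero-divisor (gcd > 1). The number of units is φ(1255): factorise 1255 = 5 · 251, so φ(1255) = (5 − 1) · (251 − 1) = 4 · 250 = 1000. The nonzero elements number 1255 − 1 = 1254. Hence the nonzero zero-divisors number 1254 − 1000 = 254.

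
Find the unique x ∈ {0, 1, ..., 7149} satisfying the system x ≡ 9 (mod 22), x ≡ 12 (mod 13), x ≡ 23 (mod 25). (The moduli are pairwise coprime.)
The moduli 22, 13, 25 are pairwise coprime, so by the CRT there is a unique solution mod 22·13·25 = 7150.
Solve by successive substitution. Start with x ≡ 9 (mod 22).
  Combine with x ≡ 12 (mod 13): write x = 9 + 22·t and require 9 + 22·t ≡ 12 (mod 13), i.e. 22·t ≡ 12 − 9 ≡ 3 (mod 13). Since 22^(−1) ≡ 3 (mod 13) (22 ≡ 9 (mod 13)), t ≡ 3·3 ≡ 9 (mod 13). So x ≡ 9 + 22·9 = 207 (mod 286).
  Combine with x ≡ 23 (mod 25): write x = 207 + 286·t and require 207 + 286·t ≡ 23 (mod 25), i.e. 286·t ≡ 23 − 207 ≡ 16 (mod 25). Since 286^(−1) ≡ 16 (mod 25) (286 ≡ 11 (mod 25)), t ≡ 16·16 ≡ 6 (mod 25). So x ≡ 207 + 286·6 = 1923 (mod 7150).
Unique solution in [0, 7150): x = 1923.

Final answer: x ≡ 1923 (mod 7150); the representative in [0, 7150) is 1923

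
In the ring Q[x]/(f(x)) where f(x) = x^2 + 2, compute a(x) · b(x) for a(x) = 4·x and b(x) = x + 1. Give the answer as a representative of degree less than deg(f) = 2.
a · b ≡ 4·x - 8 (mod f(x))

First multiply in Q[x] without reducing: a · b = 4·x^2 + 4·x. Now divide by f(x) = x^2 + 2, eliminating the leading term at each step:
  leading term 4·x^2: subtract (4)·f(x) = 4·x^2 + 8, leaving 4·x - 8
The degree is now < 2, so this is the remainder. Hence a · b ≡ 4·x - 8 in Q[x]/(f).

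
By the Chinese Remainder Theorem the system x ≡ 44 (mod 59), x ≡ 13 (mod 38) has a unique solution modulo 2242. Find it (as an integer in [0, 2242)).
x ≡ 811 (mod 2242); the representative in [0, 2242) is 811

The moduli 59, 38 are pairwise coprime, so by the CRT there is a unique solution mod 59·38 = 2242.
Solve by successive substitution. Start with x ≡ 44 (mod 59).
  Combine with x ≡ 13 (mod 38): write x = 44 + 59·t and require 44 + 59·t ≡ 13 (mod 38), i.e. 59·t ≡ 13 − 44 ≡ 7 (mod 38). Since 59^(−1) ≡ 29 (mod 38) (59 ≡ 21 (mod 38)), t ≡ 29·7 ≡ 13 (mod 38). So x ≡ 44 + 59·13 = 811 (mod 2242).
Unique solution in [0, 2242): x = 811.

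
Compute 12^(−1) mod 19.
Apply the extended Euclidean algorithm to (19, 12), tracking rows (r, s, t) with s·19 + t·12 = r. Each division r_prev = q·r_cur + r_new produces the new row as (previous row) − q·(current row):
  row A: (19, 1, 0)   [1·19 + 0·12 = 19]
  row B: (12, 0, 1)   [0·19 + 1·12 = 12]
  19 = 1·12 + 7   → row C = row A − 1·row B = (7, 1, −1)   [check: 1·19 − 1·12 = 7]
  12 = 1·7 + 5   → row D = row B − 1·row C = (5, −1, 2)   [check: −1·19 + 2·12 = 5]
  7 = 1·5 + 2   → row E = row C − 1·row D = (2, 2, −3)   [check: 2·19 − 3·12 = 2]
  5 = 2·2 + 1   → row F = row D − 2·row E = (1, −5, 8)   [check: −5·19 + 8·12 = 1]
  2 = 2·1 + 0   → remainder 0, stop. gcd = 1 (last nonzero row F).
The gcd is 1, so 12 is invertible mod 19. The last nonzero row gives −5·19 + 8·12 = 1, so t = 8. So 12^(−1) ≡ 8 (mod 19). Verify: 12 · 8 = 96 ≡ 1 (mod 19). ✓

Final answer: 12^(−1) ≡ 8 (mod 19)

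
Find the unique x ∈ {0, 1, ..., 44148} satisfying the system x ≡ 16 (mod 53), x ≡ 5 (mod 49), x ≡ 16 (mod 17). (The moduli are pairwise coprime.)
x ≡ 1818 (mod 44149); the representative in [0, 44149) is 1818

The moduli 53, 49, 17 are pairwise coprime, so by the CRT there is a unique solution mod 53·49·17 = 44149.
Solve by successive substitution. Start with x ≡ 16 (mod 53).
  Combine with x ≡ 5 (mod 49): write x = 16 + 53·t and require 16 + 53·t ≡ 5 (mod 49), i.e. 53·t ≡ 5 − 16 ≡ 38 (mod 49). Since 53^(−1) ≡ 37 (mod 49) (53 ≡ 4 (mod 49)), t ≡ 37·38 ≡ 34 (mod 49). So x ≡ 16 + 53·34 = 1818 (mod 2597).
  Combine with x ≡ 16 (mod 17): write x = 1818 + 2597·t and require 1818 + 2597·t ≡ 16 (mod 17), i.e. 2597·t ≡ 16 − 1818 ≡ 0 (mod 17). Since 2597^(−1) ≡ 4 (mod 17) (2597 ≡ 13 (mod 17)), t ≡ 4·0 ≡ 0 (mod 17). So x ≡ 1818 + 2597·0 = 1818 (mod 44149).
Unique solution in [0, 44149): x = 1818.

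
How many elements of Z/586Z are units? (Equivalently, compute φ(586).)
An element a ∈ Z/586Z is a unit iff gcd(a, 586) = 1, so the number of units is φ(586). φ is multiplicative, with φ(p^e) = p^e − p^(e−1). Factorise 586 = 2 · 293. Then
  φ(586) = (2 − 1) · (293 − 1) = 1 · 292 = 292.

Final answer: Z/586Z has φ(586) = 292 units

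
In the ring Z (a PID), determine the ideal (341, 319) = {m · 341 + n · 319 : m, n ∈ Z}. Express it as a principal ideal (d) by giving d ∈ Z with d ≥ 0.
In the PID Z, (a, b) is generated by gcd(a, b). Compute gcd(341, 319) with the extended Euclidean algorithm, tracking rows (r, s, t) with s·341 + t·319 = r:
  row A: (341, 1, 0)   [1·341 + 0·319 = 341]
  row B: (319, 0, 1)   [0·341 + 1·319 = 319]
  341 = 1·319 + 22   → row C = row A − 1·row B = (22, 1, −1)   [check: 1·341 − 1·319 = 22]
  319 = 14·22 + 11   → row D = row B − 14·row C = (11, −14, 15)   [check: −14·341 + 15·319 = 11]
  22 = 2·11 + 0   → remainder 0, stop. gcd = 11 (last nonzero row D).
So gcd(341, 319) = 11, with Bézout identity −14·341 + 15·319 = 11. Containment (⊇): the Bézout identity exhibits 11 as an element of (341, 319), giving (11) ⊆ (341, 319). Containment (⊆): since 11 | 341 and 11 | 319 (341 = 11·31, 319 = 11·29), every Z-linear combination of 341 and 319 is divisible by 11, so (341, 319) ⊆ (11). Therefore (341, 319) = (11), d = 11.

Final answer: (341, 319) = (11); d = 11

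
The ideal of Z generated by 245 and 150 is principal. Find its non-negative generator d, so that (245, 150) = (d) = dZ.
(245, 150) = (5); d = 5

In the PID Z, (a, b) is generated by gcd(a, b). Compute gcd(245, 150) with the extended Euclidean algorithm, tracking rows (r, s, t) with s·245 + t·150 = r:
  row A: (245, 1, 0)   [1·245 + 0·150 = 245]
  row B: (150, 0, 1)   [0·245 + 1·150 = 150]
  245 = 1·150 + 95   → row C = row A − 1·row B = (95, 1, −1)   [check: 1·245 − 1·150 = 95]
  150 = 1·95 + 55   → row D = row B − 1·row C = (55, −1, 2)   [check: −1·245 + 2·150 = 55]
  95 = 1·55 + 40   → row E = row C − 1·row D = (40, 2, −3)   [check: 2·245 − 3·150 = 40]
  55 = 1·40 + 15   → row F = row D − 1·row E = (15, −3, 5)   [check: −3·245 + 5·150 = 15]
  40 = 2·15 + 10   → row G = row E − 2·row F = (10, 8, −13)   [check: 8·245 − 13·150 = 10]
  15 = 1·10 + 5   → row H = row F − 1·row G = (5, −11, 18)   [check: −11·245 + 18·150 = 5]
  10 = 2·5 + 0   → remainder 0, stop. gcd = 5 (last nonzero row H).
So gcd(245, 150) = 5, with Bézout identity −11·245 + 18·150 = 5. Containment (⊇): the Bézout identity exhibits 5 as an element of (245, 150), giving (5) ⊆ (245, 150). Containment (⊆): since 5 | 245 and 5 | 150 (245 = 5·49, 150 = 5·30), every Z-linear combination of 245 and 150 is divisible by 5, so (245, 150) ⊆ (5). Therefore (245, 150) = (5), d = 5.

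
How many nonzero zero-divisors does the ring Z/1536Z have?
In Z/1536Z each nonzero element is either a unit (gcd with 1536 is 1) or a zero-divisor (gcd > 1). The number of units is φ(1536): factorise 1536 = 2^9 · 3, so φ(1536) = (2^9 − 2^8) · (3 − 1) = 256 · 2 = 512. The nonzero elements number 1536 − 1 = 1535. Hence the nonzero zero-divisors number 1535 − 512 = 1023.

Final answer: Z/1536Z has 1023 nonzero zero-divisors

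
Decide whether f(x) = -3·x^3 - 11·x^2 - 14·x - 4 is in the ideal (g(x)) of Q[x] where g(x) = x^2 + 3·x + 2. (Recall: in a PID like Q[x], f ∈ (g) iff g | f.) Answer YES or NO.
NO

In Q[x] the ideal (g) consists of all multiples of g, so f ∈ (g) iff g | f, i.e. iff the remainder of f on division by g is 0. Divide f by g (g is monic, so eliminate the leading term of the running remainder at each step):
  leading term -3·x^3: subtract (-3·x)·g(x) = -3·x^3 - 9·x^2 - 6·x, leaving -2·x^2 - 8·x - 4
  leading term -2·x^2: subtract (-2)·g(x) = -2·x^2 - 6·x - 4, leaving -2·x
The remainder r(x) = -2·x ≠ 0 (and deg r < deg g), so g ∤ f, i.e. f ∉ (g).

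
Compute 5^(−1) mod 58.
5^(−1) ≡ 35 (mod 58)

Apply the extended Euclidean algorithm to (58, 5), tracking rows (r, s, t) with s·58 + t·5 = r. Each division r_prev = q·r_cur + r_new produces the new row as (previous row) − q·(current row):
  row A: (58, 1, 0)   [1·58 + 0·5 = 58]
  row B: (5, 0, 1)   [0·58 + 1·5 = 5]
  58 = 11·5 + 3   → row C = row A − 11·row B = (3, 1, −11)   [check: 1·58 − 11·5 = 3]
  5 = 1·3 + 2   → row D = row B − 1·row C = (2, −1, 12)   [check: −1·58 + 12·5 = 2]
  3 = 1·2 + 1   → row E = row C − 1·row D = (1, 2, −23)   [check: 2·58 − 23·5 = 1]
  2 = 2·1 + 0   → remainder 0, stop. gcd = 1 (last nonzero row E).
The gcd is 1, so 5 is invertible mod 58. The last nonzero row gives 2·58 − 23·5 = 1, so t = −23. So 5^(−1) ≡ −23 ≡ 35 (mod 58). Verify: 5 · 35 = 175 ≡ 1 (mod 58). ✓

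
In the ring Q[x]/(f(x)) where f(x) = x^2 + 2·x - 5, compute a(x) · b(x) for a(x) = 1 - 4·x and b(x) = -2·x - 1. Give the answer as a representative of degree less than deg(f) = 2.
a · b ≡ 39 - 14·x (mod f(x))

First multiply in Q[x] without reducing: a · b = 8·x^2 + 2·x - 1. Now divide by f(x) = x^2 + 2·x - 5, eliminating the leading term at each step:
  leading term 8·x^2: subtract (8)·f(x) = 8·x^2 + 16·x - 40, leaving 39 - 14·x
The degree is now < 2, so this is the remainder. Hence a · b ≡ 39 - 14·x in Q[x]/(f).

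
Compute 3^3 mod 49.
Use repeated squaring. Binary(3) = 11. Walk through the bits of the exponent 3 left-to-right: at each bit after the leading one, square the running value, then multiply by 3 if the bit is 1 (always reducing mod 49):
  bit 1 = 1 (leading): start with 3.
  bit 2 = 1: square 3^2 = 9; bit is 1, so multiply 9·3 = 27 (mod 49).
Final value: 3^3 ≡ 27 (mod 49).

Final answer: 27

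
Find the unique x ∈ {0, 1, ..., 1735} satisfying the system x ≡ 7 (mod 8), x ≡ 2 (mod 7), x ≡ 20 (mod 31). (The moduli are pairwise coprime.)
x ≡ 919 (mod 1736); the representative in [0, 1736) is 919

The moduli 8, 7, 31 are pairwise coprime, so by the CRT there is a unique solution mod 8·7·31 = 1736.
Solve by successive substitution. Start with x ≡ 7 (mod 8).
  Combine with x ≡ 2 (mod 7): write x = 7 + 8·t and require 7 + 8·t ≡ 2 (mod 7), i.e. 8·t ≡ 2 − 7 ≡ 2 (mod 7). Since 8^(−1) ≡ 1 (mod 7) (8 ≡ 1 (mod 7)), t ≡ 1·2 ≡ 2 (mod 7). So x ≡ 7 + 8·2 = 23 (mod 56).
  Combine with x ≡ 20 (mod 31): write x = 23 + 56·t and require 23 + 56·t ≡ 20 (mod 31), i.e. 56·t ≡ 20 − 23 ≡ 28 (mod 31). Since 56^(−1) ≡ 5 (mod 31) (56 ≡ 25 (mod 31)), t ≡ 5·28 ≡ 16 (mod 31). So x ≡ 23 + 56·16 = 919 (mod 1736).
Unique solution in [0, 1736): x = 919.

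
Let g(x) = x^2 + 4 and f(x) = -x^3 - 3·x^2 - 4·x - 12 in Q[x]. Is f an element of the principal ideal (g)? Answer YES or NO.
YES

In Q[x] the ideal (g) consists of all multiples of g, so f ∈ (g) iff g | f, i.e. iff the remainder of f on division by g is 0. Divide f by g (g is monic, so eliminate the leading term of the running remainder at each step):
  leading term -x^3: subtract (-x)·g(x) = -x^3 - 4·x, leaving -3·x^2 - 12
  leading term -3·x^2: subtract (-3)·g(x) = -3·x^2 - 12, leaving 0
The remainder is 0, so f(x) = g(x) · h(x) with h(x) = -x - 3. Hence g | f, i.e. f ∈ (g).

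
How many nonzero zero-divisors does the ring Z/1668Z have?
In Z/1668Z each nonzero element is either a unit (gcd with 1668 is 1) or a zero-divisor (gcd > 1). The number of units is φ(1668): factorise 1668 = 2^2 · 3 · 139, so φ(1668) = (2^2 − 2^1) · (3 − 1) · (139 − 1) = 2 · 2 · 138 = 552. The nonzero elements number 1668 − 1 = 1667. Hence the nonzero zero-divisors number 1667 − 552 = 1115.

Final answer: Z/1668Z has 1115 nonzero zero-divisors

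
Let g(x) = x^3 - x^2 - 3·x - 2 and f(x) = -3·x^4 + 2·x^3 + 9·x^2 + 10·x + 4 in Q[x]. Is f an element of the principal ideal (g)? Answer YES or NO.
NO

In Q[x] the ideal (g) consists of all multiples of g, so f ∈ (g) iff g | f, i.e. iff the remainder of f on division by g is 0. Divide f by g (g is monic, so eliminate the leading term of the running remainder at each step):
  leading term -3·x^4: subtract (-3·x)·g(x) = -3·x^4 + 3·x^3 + 9·x^2 + 6·x, leaving -x^3 + 4·x + 4
  leading term -x^3: subtract (-1)·g(x) = -x^3 + x^2 + 3·x + 2, leaving -x^2 + x + 2
The remainder r(x) = -x^2 + x + 2 ≠ 0 (and deg r < deg g), so g ∤ f, i.e. f ∉ (g).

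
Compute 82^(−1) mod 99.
82^(−1) ≡ 64 (mod 99)

Apply the extended Euclidean algorithm to (99, 82), tracking rows (r, s, t) with s·99 + t·82 = r. Each division r_prev = q·r_cur + r_new produces the new row as (previous row) − q·(current row):
  row A: (99, 1, 0)   [1·99 + 0·82 = 99]
  row B: (82, 0, 1)   [0·99 + 1·82 = 82]
  99 = 1·82 + 17   → row C = row A − 1·row B = (17, 1, −1)   [check: 1·99 − 1·82 = 17]
  82 = 4·17 + 14   → row D = row B − 4·row C = (14, −4, 5)   [check: −4·99 + 5·82 = 14]
  17 = 1·14 + 3   → row E = row C − 1·row D = (3, 5, −6)   [check: 5·99 − 6·82 = 3]
  14 = 4·3 + 2   → row F = row D − 4·row E = (2, −24, 29)   [check: −24·99 + 29·82 = 2]
  3 = 1·2 + 1   → row G = row E − 1·row F = (1, 29, −35)   [check: 29·99 − 35·82 = 1]
  2 = 2·1 + 0   → remainder 0, stop. gcd = 1 (last nonzero row G).
The gcd is 1, so 82 is invertible mod 99. The last nonzero row gives 29·99 − 35·82 = 1, so t = −35. So 82^(−1) ≡ −35 ≡ 64 (mod 99). Verify: 82 · 64 = 5248 ≡ 1 (mod 99). ✓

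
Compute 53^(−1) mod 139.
53^(−1) ≡ 21 (mod 139)

Apply the extended Euclidean algorithm to (139, 53), tracking rows (r, s, t) with s·139 + t·53 = r. Each division r_prev = q·r_cur + r_new produces the new row as (previous row) − q·(current row):
  row A: (139, 1, 0)   [1·139 + 0·53 = 139]
  row B: (53, 0, 1)   [0·139 + 1·53 = 53]
  139 = 2·53 + 33   → row C = row A − 2·row B = (33, 1, −2)   [check: 1·139 − 2·53 = 33]
  53 = 1·33 + 20   → row D = row B − 1·row C = (20, −1, 3)   [check: −1·139 + 3·53 = 20]
  33 = 1·20 + 13   → row E = row C − 1·row D = (13, 2, −5)   [check: 2·139 − 5·53 = 13]
  20 = 1·13 + 7   → row F = row D − 1·row E = (7, −3, 8)   [check: −3·139 + 8·53 = 7]
  13 = 1·7 + 6   → row G = row E − 1·row F = (6, 5, −13)   [check: 5·139 − 13·53 = 6]
  7 = 1·6 + 1   → row H = row F − 1·row G = (1, −8, 21)   [check: −8·139 + 21·53 = 1]
  6 = 6·1 + 0   → remainder 0, stop. gcd = 1 (last nonzero row H).
The gcd is 1, so 53 is invertible mod 139. The last nonzero row gives −8·139 + 21·53 = 1, so t = 21. So 53^(−1) ≡ 21 (mod 139). Verify: 53 · 21 = 1113 ≡ 1 (mod 139). ✓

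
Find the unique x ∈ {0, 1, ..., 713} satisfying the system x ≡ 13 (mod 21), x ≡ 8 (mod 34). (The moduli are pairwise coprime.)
x ≡ 76 (mod 714); the representative in [0, 714) is 76

The moduli 21, 34 are pairwise coprime, so by the CRT there is a unique solution mod 21·34 = 714.
Solve by successive substitution. Start with x ≡ 13 (mod 21).
  Combine with x ≡ 8 (mod 34): write x = 13 + 21·t and require 13 + 21·t ≡ 8 (mod 34), i.e. 21·t ≡ 8 − 13 ≡ 29 (mod 34). Since 21^(−1) ≡ 13 (mod 34), t ≡ 13·29 ≡ 3 (mod 34). So x ≡ 13 + 21·3 = 76 (mod 714).
Unique solution in [0, 714): x = 76.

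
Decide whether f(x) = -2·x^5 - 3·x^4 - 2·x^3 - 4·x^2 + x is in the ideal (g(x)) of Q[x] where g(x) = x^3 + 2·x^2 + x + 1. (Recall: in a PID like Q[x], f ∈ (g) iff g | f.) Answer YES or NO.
In Q[x] the ideal (g) consists of all multiples of g, so f ∈ (g) iff g | f, i.e. iff the remainder of f on division by g is 0. Divide f by g (g is monic, so eliminate the leading term of the running remainder at each step):
  leading term -2·x^5: subtract (-2·x^2)·g(x) = -2·x^5 - 4·x^4 - 2·x^3 - 2·x^2, leaving x^4 - 2·x^2 + x
  leading term x^4: subtract (x)·g(x) = x^4 + 2·x^3 + x^2 + x, leaving -2·x^3 - 3·x^2
  leading term -2·x^3: subtract (-2)·g(x) = -2·x^3 - 4·x^2 - 2·x - 2, leaving x^2 + 2·x + 2
The remainder r(x) = x^2 + 2·x + 2 ≠ 0 (and deg r < deg g), so g ∤ f, i.e. f ∉ (g).

Final answer: NO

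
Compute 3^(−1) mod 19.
3^(−1) ≡ 13 (mod 19)

Apply the extended Euclidean algorithm to (19, 3), tracking rows (r, s, t) with s·19 + t·3 = r. Each division r_prev = q·r_cur + r_new produces the new row as (previous row) − q·(current row):
  row A: (19, 1, 0)   [1·19 + 0·3 = 19]
  row B: (3, 0, 1)   [0·19 + 1·3 = 3]
  19 = 6·3 + 1   → row C = row A − 6·row B = (1, 1, −6)   [check: 1·19 − 6·3 = 1]
  3 = 3·1 + 0   → remainder 0, stop. gcd = 1 (last nonzero row C).
The gcd is 1, so 3 is invertible mod 19. The last nonzero row gives 1·19 − 6·3 = 1, so t = −6. So 3^(−1) ≡ −6 ≡ 13 (mod 19). Verify: 3 · 13 = 39 ≡ 1 (mod 19). ✓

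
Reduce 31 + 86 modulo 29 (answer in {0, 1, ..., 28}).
1

Reduce the summands first: 31 ≡ 2, 86 ≡ 28 (mod 29), so 31 + 86 ≡ 2 + 28 (mod 29). 2 + 28 = 30; 30 = 1·29 + 1, so (31 + 86) mod 29 = 1.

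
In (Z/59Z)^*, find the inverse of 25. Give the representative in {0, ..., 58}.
25^(−1) ≡ 26 (mod 59)

Apply the extended Euclidean algorithm to (59, 25), tracking rows (r, s, t) with s·59 + t·25 = r. Each division r_prev = q·r_cur + r_new produces the new row as (previous row) − q·(current row):
  row A: (59, 1, 0)   [1·59 + 0·25 = 59]
  row B: (25, 0, 1)   [0·59 + 1·25 = 25]
  59 = 2·25 + 9   → row C = row A − 2·row B = (9, 1, −2)   [check: 1·59 − 2·25 = 9]
  25 = 2·9 + 7   → row D = row B − 2·row C = (7, −2, 5)   [check: −2·59 + 5·25 = 7]
  9 = 1·7 + 2   → row E = row C − 1·row D = (2, 3, −7)   [check: 3·59 − 7·25 = 2]
  7 = 3·2 + 1   → row F = row D − 3·row E = (1, −11, 26)   [check: −11·59 + 26·25 = 1]
  2 = 2·1 + 0   → remainder 0, stop. gcd = 1 (last nonzero row F).
The gcd is 1, so 25 is invertible mod 59. The last nonzero row gives −11·59 + 26·25 = 1, so t = 26. So 25^(−1) ≡ 26 (mod 59). Verify: 25 · 26 = 650 ≡ 1 (mod 59). ✓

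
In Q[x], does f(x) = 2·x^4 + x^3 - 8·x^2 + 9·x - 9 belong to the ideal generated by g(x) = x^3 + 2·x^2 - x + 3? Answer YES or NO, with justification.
YES

In Q[x] the ideal (g) consists of all multiples of g, so f ∈ (g) iff g | f, i.e. iff the remainder of f on division by g is 0. Divide f by g (g is monic, so eliminate the leading term of the running remainder at each step):
  leading term 2·x^4: subtract (2·x)·g(x) = 2·x^4 + 4·x^3 - 2·x^2 + 6·x, leaving -3·x^3 - 6·x^2 + 3·x - 9
  leading term -3·x^3: subtract (-3)·g(x) = -3·x^3 - 6·x^2 + 3·x - 9, leaving 0
The remainder is 0, so f(x) = g(x) · h(x) with h(x) = 2·x - 3. Hence g | f, i.e. f ∈ (g).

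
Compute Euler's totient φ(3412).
φ(3412) = 1704

φ is multiplicative, with φ(p^e) = p^e − p^(e−1). Factorise 3412 = 2^2 · 853. Then
  φ(3412) = (2^2 − 2^1) · (853 − 1) = 2 · 852 = 1704.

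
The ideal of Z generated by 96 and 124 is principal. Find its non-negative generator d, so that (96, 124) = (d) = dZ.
(96, 124) = (4); d = 4

In the PID Z, (a, b) is generated by gcd(a, b). Compute gcd(124, 96) with the extended Euclidean algorithm, tracking rows (r, s, t) with s·124 + t·96 = r:
  row A: (124, 1, 0)   [1·124 + 0·96 = 124]
  row B: (96, 0, 1)   [0·124 + 1·96 = 96]
  124 = 1·96 + 28   → row C = row A − 1·row B = (28, 1, −1)   [check: 1·124 − 1·96 = 28]
  96 = 3·28 + 12   → row D = row B − 3·row C = (12, −3, 4)   [check: −3·124 + 4·96 = 12]
  28 = 2·12 + 4   → row E = row C − 2·row D = (4, 7, −9)   [check: 7·124 − 9·96 = 4]
  12 = 3·4 + 0   → remainder 0, stop. gcd = 4 (last nonzero row E).
So gcd(96, 124) = 4, with Bézout identity 7·124 − 9·96 = 4. Containment (⊇): the Bézout identity exhibits 4 as an element of (96, 124), giving (4) ⊆ (96, 124). Containment (⊆): since 4 | 96 and 4 | 124 (96 = 4·24, 124 = 4·31), every Z-linear combination of 96 and 124 is divisible by 4, so (96, 124) ⊆ (4). Therefore (96, 124) = (4), d = 4.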